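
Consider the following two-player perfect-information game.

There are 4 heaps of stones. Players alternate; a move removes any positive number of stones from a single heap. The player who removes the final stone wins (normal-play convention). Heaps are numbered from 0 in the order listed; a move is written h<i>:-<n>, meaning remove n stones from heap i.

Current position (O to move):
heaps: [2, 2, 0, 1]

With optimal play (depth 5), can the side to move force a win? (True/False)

ply 1, O at (2,2,0,1) | h0:-1=-1→(1,2,0,1); h0:-2=-1→(0,2,0,1); h1:-1=-1→(2,1,0,1); h1:-2=-1→(2,0,0,1); h3:-1=+1→(2,2,0,0)*
ply 2, X at (2,2,0,0) | h0:-1=-1→(1,2,0,0)*; h0:-2=-1→(0,2,0,0); h1:-1=-1→(2,1,0,0); h1:-2=-1→(2,0,0,0)
ply 3, O at (1,2,0,0) | h0:-1=-1→(0,2,0,0); h1:-1=+1→(1,1,0,0)*; h1:-2=-1→(1,0,0,0)
ply 4, X at (1,1,0,0) | h0:-1=-1→(0,1,0,0)*; h1:-1=-1→(1,0,0,0)
ply 5, O at (0,1,0,0) | h1:-1=+1→(0,0,0,0)*
ply 6: (0,0,0,0) is terminal -1 (X); from (2,2,0,1) depth 5

O winning at [(2,2,0,1)]: True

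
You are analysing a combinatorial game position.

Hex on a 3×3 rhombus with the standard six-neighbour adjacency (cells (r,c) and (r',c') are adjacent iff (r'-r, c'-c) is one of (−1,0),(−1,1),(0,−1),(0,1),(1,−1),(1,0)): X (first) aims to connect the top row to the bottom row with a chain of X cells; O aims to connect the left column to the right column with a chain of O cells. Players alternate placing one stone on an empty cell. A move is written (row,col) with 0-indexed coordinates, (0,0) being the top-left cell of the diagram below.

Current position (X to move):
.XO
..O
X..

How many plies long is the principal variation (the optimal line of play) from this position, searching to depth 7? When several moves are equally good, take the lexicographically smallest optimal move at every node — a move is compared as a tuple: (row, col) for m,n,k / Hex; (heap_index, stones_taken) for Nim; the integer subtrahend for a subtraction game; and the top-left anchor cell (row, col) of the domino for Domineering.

PV length from [.XO/..O/X..]: 3 plies

[.XO/..O/X..] X move#1: (0,0):+1/XXO/..O/X..*, (1,0):+1/.XO/X.O/X.., (1,1):+1/.XO/.XO/X.., (2,1):+1/.XO/..O/XX., (2,2):+1/.XO/..O/X.X
[XXO/..O/X..] O move#2: (1,0):-1/XXO/O.O/X..*, (1,1):-1/XXO/.OO/X.., (2,1):-1/XXO/..O/XO., (2,2):-1/XXO/..O/X.O
[XXO/O.O/X..] X move#3: (1,1):+1/XXO/OXO/X..*, (2,1):-1/XXO/O.O/XX., (2,2):-1/XXO/O.O/X.X
[XXO/OXO/X..] end (terminal -1, O#4); searched .XO/..O/X.. to 7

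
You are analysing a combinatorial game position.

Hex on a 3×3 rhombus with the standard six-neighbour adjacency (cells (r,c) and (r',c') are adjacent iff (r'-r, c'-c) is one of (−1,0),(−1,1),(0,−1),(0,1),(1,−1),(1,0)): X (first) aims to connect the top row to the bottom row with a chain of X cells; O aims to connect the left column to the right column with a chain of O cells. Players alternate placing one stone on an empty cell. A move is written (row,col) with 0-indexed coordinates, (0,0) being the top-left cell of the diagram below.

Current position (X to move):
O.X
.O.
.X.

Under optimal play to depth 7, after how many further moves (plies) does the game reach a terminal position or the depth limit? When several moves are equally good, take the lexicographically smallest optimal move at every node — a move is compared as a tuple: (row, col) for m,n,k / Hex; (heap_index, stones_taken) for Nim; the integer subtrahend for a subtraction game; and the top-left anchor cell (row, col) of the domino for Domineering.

PV length from [O.X/.O./.X.]: 1 ply

p1 X@[O.X/.O./.X.]: (0,1)[OXX/.O./.X.]-1 (1,0)[O.X/XO./.X.]-1 (1,2)[O.X/.OX/.X.]+1* (2,0)[O.X/.O./XX.]-1 (2,2)[O.X/.O./.XX]-1
p2 O@[O.X/.OX/.X.] terminal -1; root [O.X/.O./.X.] d7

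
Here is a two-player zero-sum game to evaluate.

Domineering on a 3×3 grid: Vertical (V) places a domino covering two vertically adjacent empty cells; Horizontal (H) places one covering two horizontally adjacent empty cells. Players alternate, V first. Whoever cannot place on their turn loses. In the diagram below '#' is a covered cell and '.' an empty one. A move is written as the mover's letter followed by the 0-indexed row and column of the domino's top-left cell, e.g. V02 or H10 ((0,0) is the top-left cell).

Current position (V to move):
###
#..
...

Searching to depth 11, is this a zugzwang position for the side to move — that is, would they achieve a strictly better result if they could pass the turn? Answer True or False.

zugzwang(###/#../..., V) = False

[###/#../...] V move#1: V11:+1/###/##./.#.*, V12:-1/###/#.#/..#
[###/##./.#.] end (terminal -1, H#2); searched ###/#../... to 11
suppose V passes — search the same position with H to move:
pass> [###/#../...] H move#1: H11:+1/###/###/...*, H20:-1/###/#../##., H21:+1/###/#../.##
pass> [###/###/...] end (terminal -1, V#2); searched ###/#../... to 11
for V: play +1, pass -1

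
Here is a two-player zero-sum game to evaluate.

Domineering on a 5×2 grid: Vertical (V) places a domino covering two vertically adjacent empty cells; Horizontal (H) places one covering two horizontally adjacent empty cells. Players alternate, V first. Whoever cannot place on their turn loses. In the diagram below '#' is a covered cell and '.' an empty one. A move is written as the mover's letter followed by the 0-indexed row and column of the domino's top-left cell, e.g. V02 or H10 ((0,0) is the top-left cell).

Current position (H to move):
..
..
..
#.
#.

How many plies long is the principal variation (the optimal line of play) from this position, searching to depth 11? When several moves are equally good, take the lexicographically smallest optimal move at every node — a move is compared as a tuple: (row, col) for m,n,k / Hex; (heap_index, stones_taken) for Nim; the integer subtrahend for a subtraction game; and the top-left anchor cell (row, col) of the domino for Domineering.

p1 H@[../../../#./#.]: H00[##/../../#./#.]-1 H10[../##/../#./#.]+1* H20[../../##/#./#.]-1
p2 V@[../##/../#./#.]: V21[../##/.#/##/#.]-1* V31[../##/../##/##]-1
p3 H@[../##/.#/##/#.]: H00[##/##/.#/##/#.]+1*
p4 V@[##/##/.#/##/#.] terminal -1; root [../../../#./#.] d11

PV length from [../../../#./#.]: 3 plies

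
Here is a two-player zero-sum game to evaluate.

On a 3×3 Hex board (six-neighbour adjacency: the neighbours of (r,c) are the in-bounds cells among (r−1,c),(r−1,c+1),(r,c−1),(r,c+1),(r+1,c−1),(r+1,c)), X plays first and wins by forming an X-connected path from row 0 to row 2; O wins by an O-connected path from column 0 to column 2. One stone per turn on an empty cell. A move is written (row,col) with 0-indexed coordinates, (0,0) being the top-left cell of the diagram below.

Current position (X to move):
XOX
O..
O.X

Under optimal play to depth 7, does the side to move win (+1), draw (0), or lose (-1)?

value(XOX/O../O.X, X) = +1

p1 X@[XOX/O../O.X]: (1,1)[XOX/OX./O.X]+1* (1,2)[XOX/O.X/O.X]+1 (2,1)[XOX/O../OXX]+1
p2 O@[XOX/OX./O.X]: (1,2)[XOX/OXO/O.X]-1* (2,1)[XOX/OX./OOX]-1
p3 X@[XOX/OXO/O.X]: (2,1)[XOX/OXO/OXX]+1*
p4 O@[XOX/OXO/OXX] terminal -1; root [XOX/O../O.X] d7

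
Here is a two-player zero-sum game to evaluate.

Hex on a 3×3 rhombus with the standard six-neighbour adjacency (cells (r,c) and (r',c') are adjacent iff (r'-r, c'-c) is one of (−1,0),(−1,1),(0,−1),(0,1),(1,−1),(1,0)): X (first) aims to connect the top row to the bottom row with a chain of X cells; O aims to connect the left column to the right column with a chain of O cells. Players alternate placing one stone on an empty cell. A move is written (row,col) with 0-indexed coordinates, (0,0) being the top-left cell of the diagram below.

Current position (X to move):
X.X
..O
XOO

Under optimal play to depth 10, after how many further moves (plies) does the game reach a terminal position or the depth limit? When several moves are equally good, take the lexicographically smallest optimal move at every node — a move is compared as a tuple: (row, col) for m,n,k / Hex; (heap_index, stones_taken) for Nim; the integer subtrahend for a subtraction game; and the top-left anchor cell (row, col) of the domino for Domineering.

PV length from [X.X/..O/XOO]: 3 plies

p1 X@[X.X/..O/XOO]: (0,1)[XXX/..O/XOO]+1* (1,0)[X.X/X.O/XOO]+1 (1,1)[X.X/.XO/XOO]+1
p2 O@[XXX/..O/XOO]: (1,0)[XXX/O.O/XOO]-1* (1,1)[XXX/.OO/XOO]-1
p3 X@[XXX/O.O/XOO]: (1,1)[XXX/OXO/XOO]+1*
p4 O@[XXX/OXO/XOO] terminal -1; root [X.X/..O/XOO] d10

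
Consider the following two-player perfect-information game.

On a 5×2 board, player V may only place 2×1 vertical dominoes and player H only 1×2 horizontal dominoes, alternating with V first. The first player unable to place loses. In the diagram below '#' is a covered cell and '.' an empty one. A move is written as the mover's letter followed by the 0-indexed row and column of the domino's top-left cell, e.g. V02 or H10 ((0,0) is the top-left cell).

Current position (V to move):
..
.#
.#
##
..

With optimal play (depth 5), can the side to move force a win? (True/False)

V winning at [../.#/.#/##/..]: False

p1 V@[../.#/.#/##/..]: V00[#./##/.#/##/..]-1* V10[../##/##/##/..]-1
p2 H@[#./##/.#/##/..]: H40[#./##/.#/##/##]+1*
p3 V@[#./##/.#/##/##] terminal -1; root [../.#/.#/##/..] d5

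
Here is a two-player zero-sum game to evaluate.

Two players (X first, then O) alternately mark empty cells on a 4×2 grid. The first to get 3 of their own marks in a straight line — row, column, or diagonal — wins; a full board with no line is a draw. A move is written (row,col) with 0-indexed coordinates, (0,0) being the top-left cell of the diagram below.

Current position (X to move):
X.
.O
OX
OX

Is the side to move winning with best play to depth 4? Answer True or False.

p1 X@[X./.O/OX/OX]: (0,1)[XX/.O/OX/OX]-1 (1,0)[X./XO/OX/OX]+0*
p2 O@[X./XO/OX/OX]: (0,1)[XO/XO/OX/OX]+0*
p3 X@[XO/XO/OX/OX] terminal +0; root [X./.O/OX/OX] d4

X winning at [X./.O/OX/OX]: False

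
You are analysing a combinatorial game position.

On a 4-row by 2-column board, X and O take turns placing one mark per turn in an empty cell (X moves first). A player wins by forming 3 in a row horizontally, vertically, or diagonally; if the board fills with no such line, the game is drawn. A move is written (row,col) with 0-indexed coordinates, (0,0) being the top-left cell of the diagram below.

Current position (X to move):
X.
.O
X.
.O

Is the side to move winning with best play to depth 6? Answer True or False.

[X./.O/X./.O] X move#1: (0,1):-1/XX/.O/X./.O, (1,0):+1/X./XO/X./.O*, (2,1):+0/X./.O/XX/.O, (3,0):-1/X./.O/X./XO
[X./XO/X./.O] end (terminal -1, O#2); searched X./.O/X./.O to 6

X winning at [X./.O/X./.O]: True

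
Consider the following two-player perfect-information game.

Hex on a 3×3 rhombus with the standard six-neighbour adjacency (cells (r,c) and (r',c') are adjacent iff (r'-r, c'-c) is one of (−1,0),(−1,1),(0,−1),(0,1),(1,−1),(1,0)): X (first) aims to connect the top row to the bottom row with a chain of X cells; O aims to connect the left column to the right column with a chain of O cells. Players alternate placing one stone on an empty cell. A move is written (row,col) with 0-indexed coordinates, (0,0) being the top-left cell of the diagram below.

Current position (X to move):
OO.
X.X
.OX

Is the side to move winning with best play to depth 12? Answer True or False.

X winning at [OO./X.X/.OX]: True

ply 1, X at OO./X.X/.OX | (0,2)=+1→OOX/X.X/.OX*; (1,1)=-1→OO./XXX/.OX; (2,0)=-1→OO./X.X/XOX
ply 2: OOX/X.X/.OX is terminal -1 (O); from OO./X.X/.OX depth 12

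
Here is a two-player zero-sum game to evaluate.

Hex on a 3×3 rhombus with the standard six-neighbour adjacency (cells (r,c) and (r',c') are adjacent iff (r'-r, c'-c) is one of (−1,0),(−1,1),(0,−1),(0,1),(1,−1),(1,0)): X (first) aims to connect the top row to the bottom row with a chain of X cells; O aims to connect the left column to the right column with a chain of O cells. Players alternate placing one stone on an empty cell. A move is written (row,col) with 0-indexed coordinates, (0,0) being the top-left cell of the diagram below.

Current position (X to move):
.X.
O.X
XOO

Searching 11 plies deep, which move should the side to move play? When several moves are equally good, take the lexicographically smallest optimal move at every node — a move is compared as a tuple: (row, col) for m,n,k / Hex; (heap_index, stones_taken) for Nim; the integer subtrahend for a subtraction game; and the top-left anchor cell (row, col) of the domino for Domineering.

p1 X@[.X./O.X/XOO]: (0,0)[XX./O.X/XOO]-1 (0,2)[.XX/O.X/XOO]-1 (1,1)[.X./OXX/XOO]+1*
p2 O@[.X./OXX/XOO] terminal -1; root [.X./O.X/XOO] d11

X's best at [.X./O.X/XOO]: (1,1)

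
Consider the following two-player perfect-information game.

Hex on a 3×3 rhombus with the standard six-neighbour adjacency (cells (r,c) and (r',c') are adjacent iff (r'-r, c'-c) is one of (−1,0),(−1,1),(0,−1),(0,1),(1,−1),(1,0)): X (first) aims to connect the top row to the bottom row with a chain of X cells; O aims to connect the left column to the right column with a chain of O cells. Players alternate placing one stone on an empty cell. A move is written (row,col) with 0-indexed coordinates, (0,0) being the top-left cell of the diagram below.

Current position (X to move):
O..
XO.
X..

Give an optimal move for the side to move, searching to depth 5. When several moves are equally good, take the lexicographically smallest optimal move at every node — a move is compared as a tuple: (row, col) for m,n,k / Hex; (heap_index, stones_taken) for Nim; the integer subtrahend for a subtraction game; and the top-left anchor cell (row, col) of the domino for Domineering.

[O../XO./X..] X move#1: (0,1):+1/OX./XO./X..*, (0,2):+1/O.X/XO./X.., (1,2):+1/O../XOX/X.., (2,1):-1/O../XO./XX., (2,2):-1/O../XO./X.X
[OX./XO./X..] end (terminal -1, O#2); searched O../XO./X.. to 5

X's best at [O../XO./X..]: (0,1)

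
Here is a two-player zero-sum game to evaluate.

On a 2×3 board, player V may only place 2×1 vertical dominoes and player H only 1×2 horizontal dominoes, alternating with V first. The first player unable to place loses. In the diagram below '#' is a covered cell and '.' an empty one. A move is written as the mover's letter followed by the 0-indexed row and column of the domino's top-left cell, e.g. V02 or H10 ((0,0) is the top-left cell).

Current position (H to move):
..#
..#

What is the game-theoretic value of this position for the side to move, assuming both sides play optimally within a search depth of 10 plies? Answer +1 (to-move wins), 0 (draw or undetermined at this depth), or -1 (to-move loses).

value(..#/..#, H) = +1

[..#/..#] H move#1: H00:+1/###/..#*, H10:+1/..#/###
[###/..#] end (terminal -1, V#2); searched ..#/..# to 10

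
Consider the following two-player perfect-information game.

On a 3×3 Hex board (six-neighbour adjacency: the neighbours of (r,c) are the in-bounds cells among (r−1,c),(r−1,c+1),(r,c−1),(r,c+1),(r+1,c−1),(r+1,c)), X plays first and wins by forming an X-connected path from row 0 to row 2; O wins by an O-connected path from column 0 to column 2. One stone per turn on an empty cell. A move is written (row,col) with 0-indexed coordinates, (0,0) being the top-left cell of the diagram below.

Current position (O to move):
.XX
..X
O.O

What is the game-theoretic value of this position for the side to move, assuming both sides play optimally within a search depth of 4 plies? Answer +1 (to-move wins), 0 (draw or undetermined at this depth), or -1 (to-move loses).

value(.XX/..X/O.O, O) = +1

ply 1, O at .XX/..X/O.O | (0,0)=-1→OXX/..X/O.O; (1,0)=-1→.XX/O.X/O.O; (1,1)=-1→.XX/.OX/O.O; (2,1)=+1→.XX/..X/OOO*
ply 2: .XX/..X/OOO is terminal -1 (X); from .XX/..X/O.O depth 4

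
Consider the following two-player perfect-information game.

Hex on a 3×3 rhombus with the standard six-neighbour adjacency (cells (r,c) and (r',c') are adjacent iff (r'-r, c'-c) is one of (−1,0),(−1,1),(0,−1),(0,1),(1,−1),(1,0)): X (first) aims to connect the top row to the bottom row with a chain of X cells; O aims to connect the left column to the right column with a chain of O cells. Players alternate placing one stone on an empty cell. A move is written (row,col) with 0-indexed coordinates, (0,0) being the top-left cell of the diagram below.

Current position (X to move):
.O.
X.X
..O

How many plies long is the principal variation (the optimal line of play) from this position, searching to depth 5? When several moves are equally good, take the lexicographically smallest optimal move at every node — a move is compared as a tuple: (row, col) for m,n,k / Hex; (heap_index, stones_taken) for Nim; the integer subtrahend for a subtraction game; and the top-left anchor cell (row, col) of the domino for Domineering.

PV length from [.O./X.X/..O]: 5 plies

p1 X@[.O./X.X/..O]: (0,0)[XO./X.X/..O]+1* (0,2)[.OX/X.X/..O]+1 (1,1)[.O./XXX/..O]+1 (2,0)[.O./X.X/X.O]+1 (2,1)[.O./X.X/.XO]+1
p2 O@[XO./X.X/..O]: (0,2)[XOO/X.X/..O]-1* (1,1)[XO./XOX/..O]-1 (2,0)[XO./X.X/O.O]-1 (2,1)[XO./X.X/.OO]-1
p3 X@[XOO/X.X/..O]: (1,1)[XOO/XXX/..O]+1* (2,0)[XOO/X.X/X.O]+1 (2,1)[XOO/X.X/.XO]+1
p4 O@[XOO/XXX/..O]: (2,0)[XOO/XXX/O.O]-1* (2,1)[XOO/XXX/.OO]-1
p5 X@[XOO/XXX/O.O]: (2,1)[XOO/XXX/OXO]+1*
p6 O@[XOO/XXX/OXO] terminal -1; root [.O./X.X/..O] d5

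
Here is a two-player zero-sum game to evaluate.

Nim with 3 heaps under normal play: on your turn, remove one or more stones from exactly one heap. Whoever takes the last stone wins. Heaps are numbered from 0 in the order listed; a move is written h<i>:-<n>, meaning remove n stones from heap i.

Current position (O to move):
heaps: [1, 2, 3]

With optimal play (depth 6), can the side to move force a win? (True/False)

ply 1, O at (1,2,3) | h0:-1=-1→(0,2,3)*; h1:-1=-1→(1,1,3); h1:-2=-1→(1,0,3); h2:-1=-1→(1,2,2); h2:-2=-1→(1,2,1); h2:-3=-1→(1,2,0)
ply 2, X at (0,2,3) | h1:-1=-1→(0,1,3); h1:-2=-1→(0,0,3); h2:-1=+1→(0,2,2)*; h2:-2=-1→(0,2,1); h2:-3=-1→(0,2,0)
ply 3, O at (0,2,2) | h1:-1=-1→(0,1,2)*; h1:-2=-1→(0,0,2); h2:-1=-1→(0,2,1); h2:-2=-1→(0,2,0)
ply 4, X at (0,1,2) | h1:-1=-1→(0,0,2); h2:-1=+1→(0,1,1)*; h2:-2=-1→(0,1,0)
ply 5, O at (0,1,1) | h1:-1=-1→(0,0,1)*; h2:-1=-1→(0,1,0)
ply 6, X at (0,0,1) | h2:-1=+1→(0,0,0)*
ply 7: (0,0,0) is terminal -1 (O); from (1,2,3) depth 6

O winning at [(1,2,3)]: False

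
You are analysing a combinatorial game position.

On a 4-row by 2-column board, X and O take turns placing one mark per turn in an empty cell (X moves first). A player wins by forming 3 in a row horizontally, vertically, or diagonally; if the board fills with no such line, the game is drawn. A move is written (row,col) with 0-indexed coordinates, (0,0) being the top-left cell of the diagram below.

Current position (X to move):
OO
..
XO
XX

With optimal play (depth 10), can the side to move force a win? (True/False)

p1 X@[OO/../XO/XX]: (1,0)[OO/X./XO/XX]+1* (1,1)[OO/.X/XO/XX]+0
p2 O@[OO/X./XO/XX] terminal -1; root [OO/../XO/XX] d10

X winning at [OO/../XO/XX]: True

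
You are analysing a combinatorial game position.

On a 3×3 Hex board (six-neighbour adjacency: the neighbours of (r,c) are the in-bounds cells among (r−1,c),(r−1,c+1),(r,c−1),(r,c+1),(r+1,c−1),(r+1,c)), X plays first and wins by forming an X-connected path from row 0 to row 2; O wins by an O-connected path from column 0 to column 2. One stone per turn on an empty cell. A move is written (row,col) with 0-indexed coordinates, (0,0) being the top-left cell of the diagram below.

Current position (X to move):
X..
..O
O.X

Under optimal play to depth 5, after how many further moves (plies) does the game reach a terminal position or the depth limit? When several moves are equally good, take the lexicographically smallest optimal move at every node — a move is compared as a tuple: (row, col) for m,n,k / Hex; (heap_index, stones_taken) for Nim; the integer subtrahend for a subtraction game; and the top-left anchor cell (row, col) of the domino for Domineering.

ply 1, X at X../..O/O.X | (0,1)=-1→XX./..O/O.X*; (0,2)=-1→X.X/..O/O.X; (1,0)=-1→X../X.O/O.X; (1,1)=-1→X../.XO/O.X; (2,1)=-1→X../..O/OXX
ply 2, O at XX./..O/O.X | (0,2)=+1→XXO/..O/O.X*; (1,0)=+1→XX./O.O/O.X; (1,1)=+1→XX./.OO/O.X; (2,1)=+1→XX./..O/OOX
ply 3, X at XXO/..O/O.X | (1,0)=-1→XXO/X.O/O.X*; (1,1)=-1→XXO/.XO/O.X; (2,1)=-1→XXO/..O/OXX
ply 4, O at XXO/X.O/O.X | (1,1)=+1→XXO/XOO/O.X*; (2,1)=+1→XXO/X.O/OOX
ply 5: XXO/XOO/O.X is terminal -1 (X); from X../..O/O.X depth 5

PV length from [X../..O/O.X]: 4 plies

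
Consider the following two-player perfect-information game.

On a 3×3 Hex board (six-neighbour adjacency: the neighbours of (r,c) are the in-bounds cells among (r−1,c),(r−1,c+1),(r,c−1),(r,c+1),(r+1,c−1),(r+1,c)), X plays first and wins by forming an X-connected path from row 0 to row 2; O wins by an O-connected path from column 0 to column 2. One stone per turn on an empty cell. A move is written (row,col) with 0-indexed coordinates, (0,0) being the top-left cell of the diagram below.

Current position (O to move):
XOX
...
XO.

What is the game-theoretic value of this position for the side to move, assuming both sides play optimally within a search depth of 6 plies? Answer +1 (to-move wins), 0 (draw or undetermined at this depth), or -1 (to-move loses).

value(XOX/.../XO., O) = -1

p1 O@[XOX/.../XO.]: (1,0)[XOX/O../XO.]-1* (1,1)[XOX/.O./XO.]-1 (1,2)[XOX/..O/XO.]-1 (2,2)[XOX/.../XOO]-1
p2 X@[XOX/O../XO.]: (1,1)[XOX/OX./XO.]+1* (1,2)[XOX/O.X/XO.]+1 (2,2)[XOX/O../XOX]+1
p3 O@[XOX/OX./XO.] terminal -1; root [XOX/.../XO.] d6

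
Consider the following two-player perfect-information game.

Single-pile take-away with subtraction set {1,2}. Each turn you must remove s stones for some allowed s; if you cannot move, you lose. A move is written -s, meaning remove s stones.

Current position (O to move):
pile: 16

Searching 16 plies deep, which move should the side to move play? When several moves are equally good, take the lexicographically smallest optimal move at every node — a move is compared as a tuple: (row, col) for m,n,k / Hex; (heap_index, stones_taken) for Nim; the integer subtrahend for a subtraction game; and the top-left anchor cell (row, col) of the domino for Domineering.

O's best at [16]: -1

p1 O@[16]: -1[15]+1* -2[14]-1
p2 X@[15]: -1[14]-1* -2[13]-1
p3 O@[14]: -1[13]-1 -2[12]+1*
p4 X@[12]: -1[11]-1* -2[10]-1
p5 O@[11]: -1[10]-1 -2[9]+1*
p6 X@[9]: -1[8]-1* -2[7]-1
p7 O@[8]: -1[7]-1 -2[6]+1*
p8 X@[6]: -1[5]-1* -2[4]-1
p9 O@[5]: -1[4]-1 -2[3]+1*
p10 X@[3]: -1[2]-1* -2[1]-1
p11 O@[2]: -1[1]-1 -2[0]+1*
p12 X@[0] terminal -1; root [16] d16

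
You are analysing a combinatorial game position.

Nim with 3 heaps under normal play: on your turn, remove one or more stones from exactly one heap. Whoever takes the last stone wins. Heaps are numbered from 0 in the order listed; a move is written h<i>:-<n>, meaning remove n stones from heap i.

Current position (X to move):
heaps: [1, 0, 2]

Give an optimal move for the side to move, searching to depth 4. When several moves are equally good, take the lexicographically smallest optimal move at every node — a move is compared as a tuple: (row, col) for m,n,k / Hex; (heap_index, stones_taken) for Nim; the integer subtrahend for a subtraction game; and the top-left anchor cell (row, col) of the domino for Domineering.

ply 1, X at (1,0,2) | h0:-1=-1→(0,0,2); h2:-1=+1→(1,0,1)*; h2:-2=-1→(1,0,0)
ply 2, O at (1,0,1) | h0:-1=-1→(0,0,1)*; h2:-1=-1→(1,0,0)
ply 3, X at (0,0,1) | h2:-1=+1→(0,0,0)*
ply 4: (0,0,0) is terminal -1 (O); from (1,0,2) depth 4

X's best at [(1,0,2)]: h2:-1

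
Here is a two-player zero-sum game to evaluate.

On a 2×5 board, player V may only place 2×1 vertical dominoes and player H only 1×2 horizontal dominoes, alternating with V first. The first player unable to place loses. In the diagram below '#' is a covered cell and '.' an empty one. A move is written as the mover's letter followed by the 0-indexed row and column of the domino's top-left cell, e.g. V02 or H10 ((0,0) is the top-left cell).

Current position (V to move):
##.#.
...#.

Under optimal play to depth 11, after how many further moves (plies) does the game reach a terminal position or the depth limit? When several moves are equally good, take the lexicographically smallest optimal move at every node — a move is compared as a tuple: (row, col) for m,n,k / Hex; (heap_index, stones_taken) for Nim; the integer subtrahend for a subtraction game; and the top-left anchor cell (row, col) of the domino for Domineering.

PV length from [##.#./...#.]: 3 plies

[##.#./...#.] V move#1: V02:+1/####./..##.*, V04:-1/##.##/...##
[####./..##.] H move#2: H10:-1/####./####.*
[####./####.] V move#3: V04:+1/#####/#####*
[#####/#####] end (terminal -1, H#4); searched ##.#./...#. to 11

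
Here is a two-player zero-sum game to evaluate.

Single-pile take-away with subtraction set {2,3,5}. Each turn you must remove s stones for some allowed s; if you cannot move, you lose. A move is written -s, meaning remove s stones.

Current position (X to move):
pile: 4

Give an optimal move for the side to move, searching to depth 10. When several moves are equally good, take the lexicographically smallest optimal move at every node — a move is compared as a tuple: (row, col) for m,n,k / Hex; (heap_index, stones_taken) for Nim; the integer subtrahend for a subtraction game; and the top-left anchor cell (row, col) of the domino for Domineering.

p1 X@[4]: -2[2]-1 -3[1]+1*
p2 O@[1] terminal -1; root [4] d10

X's best at [4]: -3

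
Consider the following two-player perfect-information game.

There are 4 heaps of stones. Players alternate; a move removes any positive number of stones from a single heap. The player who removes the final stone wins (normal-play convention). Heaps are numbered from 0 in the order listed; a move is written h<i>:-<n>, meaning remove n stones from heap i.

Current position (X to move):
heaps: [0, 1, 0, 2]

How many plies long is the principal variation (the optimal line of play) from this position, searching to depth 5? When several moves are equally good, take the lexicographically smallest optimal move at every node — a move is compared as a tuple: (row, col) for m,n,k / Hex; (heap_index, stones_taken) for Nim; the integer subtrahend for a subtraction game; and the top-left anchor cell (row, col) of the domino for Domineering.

PV length from [(0,1,0,2)]: 3 plies

p1 X@[(0,1,0,2)]: h1:-1[(0,0,0,2)]-1 h3:-1[(0,1,0,1)]+1* h3:-2[(0,1,0,0)]-1
p2 O@[(0,1,0,1)]: h1:-1[(0,0,0,1)]-1* h3:-1[(0,1,0,0)]-1
p3 X@[(0,0,0,1)]: h3:-1[(0,0,0,0)]+1*
p4 O@[(0,0,0,0)] terminal -1; root [(0,1,0,2)] d5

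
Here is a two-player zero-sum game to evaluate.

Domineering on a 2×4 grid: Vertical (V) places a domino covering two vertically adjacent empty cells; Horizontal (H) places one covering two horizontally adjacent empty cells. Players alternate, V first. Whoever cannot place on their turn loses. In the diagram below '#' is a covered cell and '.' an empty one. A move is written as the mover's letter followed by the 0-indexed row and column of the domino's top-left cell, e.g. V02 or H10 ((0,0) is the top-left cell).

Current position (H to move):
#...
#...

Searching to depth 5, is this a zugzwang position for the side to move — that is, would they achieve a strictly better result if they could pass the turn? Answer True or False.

zugzwang(#.../#..., H) = False

ply 1, H at #.../#... | H01=+1→###./#...*; H02=+1→#.##/#...; H11=+1→#.../###.; H12=+1→#.../#.##
ply 2, V at ###./#... | V03=-1→####/#..#*
ply 3, H at ####/#..# | H11=+1→####/####*
ply 4: ####/#### is terminal -1 (V); from #.../#... depth 5
suppose H passes — search the same position with V to move:
pass> ply 1, V at #.../#... | V01=-1→##../##..; V02=+1→#.#./#.#.*; V03=-1→#..#/#..#
pass> ply 2: #.#./#.#. is terminal -1 (H); from #.../#... depth 5
for H: play +1, pass -1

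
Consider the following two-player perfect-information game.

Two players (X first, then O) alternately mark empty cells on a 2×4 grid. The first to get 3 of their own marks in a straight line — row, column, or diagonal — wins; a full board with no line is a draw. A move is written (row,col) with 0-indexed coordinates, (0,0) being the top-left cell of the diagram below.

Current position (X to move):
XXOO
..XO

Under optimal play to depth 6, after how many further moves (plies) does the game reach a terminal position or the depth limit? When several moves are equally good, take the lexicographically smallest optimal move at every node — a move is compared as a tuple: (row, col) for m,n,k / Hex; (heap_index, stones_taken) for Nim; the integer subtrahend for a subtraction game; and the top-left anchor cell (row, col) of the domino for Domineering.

PV length from [XXOO/..XO]: 2 plies

[XXOO/..XO] X move#1: (1,0):+0/XXOO/X.XO*, (1,1):+0/XXOO/.XXO
[XXOO/X.XO] O move#2: (1,1):+0/XXOO/XOXO*
[XXOO/XOXO] end (terminal +0, X#3); searched XXOO/..XO to 6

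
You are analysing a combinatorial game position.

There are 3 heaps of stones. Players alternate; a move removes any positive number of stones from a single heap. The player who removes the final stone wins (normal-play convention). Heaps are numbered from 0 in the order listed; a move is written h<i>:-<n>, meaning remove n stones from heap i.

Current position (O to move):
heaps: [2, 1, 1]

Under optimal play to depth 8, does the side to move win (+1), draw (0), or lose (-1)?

value((2,1,1), O) = +1

ply 1, O at (2,1,1) | h0:-1=-1→(1,1,1); h0:-2=+1→(0,1,1)*; h1:-1=-1→(2,0,1); h2:-1=-1→(2,1,0)
ply 2, X at (0,1,1) | h1:-1=-1→(0,0,1)*; h2:-1=-1→(0,1,0)
ply 3, O at (0,0,1) | h2:-1=+1→(0,0,0)*
ply 4: (0,0,0) is terminal -1 (X); from (2,1,1) depth 8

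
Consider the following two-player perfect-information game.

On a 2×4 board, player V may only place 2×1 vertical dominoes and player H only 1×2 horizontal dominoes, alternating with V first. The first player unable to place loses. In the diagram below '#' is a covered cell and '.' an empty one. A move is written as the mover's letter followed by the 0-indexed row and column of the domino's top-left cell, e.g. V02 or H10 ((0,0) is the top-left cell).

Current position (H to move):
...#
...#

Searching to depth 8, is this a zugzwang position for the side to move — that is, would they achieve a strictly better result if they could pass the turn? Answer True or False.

zugzwang(...#/...#, H) = False

ply 1, H at ...#/...# | H00=+1→##.#/...#*; H01=+1→.###/...#; H10=+1→...#/##.#; H11=+1→...#/.###
ply 2, V at ##.#/...# | V02=-1→####/..##*
ply 3, H at ####/..## | H10=+1→####/####*
ply 4: ####/#### is terminal -1 (V); from ...#/...# depth 8
if H skipped the turn, V would face:
~ ply 1, V at ...#/...# | V00=-1→#..#/#..#; V01=+1→.#.#/.#.#*; V02=-1→..##/..##
~ ply 2: .#.#/.#.# is terminal -1 (H); from ...#/...# depth 8
compare (H): move=+1 vs pass=-1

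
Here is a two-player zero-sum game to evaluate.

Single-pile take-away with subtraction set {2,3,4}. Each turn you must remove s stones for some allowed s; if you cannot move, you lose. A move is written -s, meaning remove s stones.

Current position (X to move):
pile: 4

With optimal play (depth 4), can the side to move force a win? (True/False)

[4] X move#1: -2:-1/2, -3:+1/1*, -4:+1/0
[1] end (terminal -1, O#2); searched 4 to 4

X winning at [4]: True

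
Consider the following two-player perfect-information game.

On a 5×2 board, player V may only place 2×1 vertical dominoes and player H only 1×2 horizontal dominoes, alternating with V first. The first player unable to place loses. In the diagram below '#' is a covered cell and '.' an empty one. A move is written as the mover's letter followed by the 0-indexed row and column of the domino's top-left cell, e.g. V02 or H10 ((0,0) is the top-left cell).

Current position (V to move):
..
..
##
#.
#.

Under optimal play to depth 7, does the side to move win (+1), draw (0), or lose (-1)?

ply 1, V at ../../##/#./#. | V00=+1→#./#./##/#./#.*; V01=+1→.#/.#/##/#./#.; V31=-1→../../##/##/##
ply 2: #./#./##/#./#. is terminal -1 (H); from ../../##/#./#. depth 7

value(../../##/#./#., V) = +1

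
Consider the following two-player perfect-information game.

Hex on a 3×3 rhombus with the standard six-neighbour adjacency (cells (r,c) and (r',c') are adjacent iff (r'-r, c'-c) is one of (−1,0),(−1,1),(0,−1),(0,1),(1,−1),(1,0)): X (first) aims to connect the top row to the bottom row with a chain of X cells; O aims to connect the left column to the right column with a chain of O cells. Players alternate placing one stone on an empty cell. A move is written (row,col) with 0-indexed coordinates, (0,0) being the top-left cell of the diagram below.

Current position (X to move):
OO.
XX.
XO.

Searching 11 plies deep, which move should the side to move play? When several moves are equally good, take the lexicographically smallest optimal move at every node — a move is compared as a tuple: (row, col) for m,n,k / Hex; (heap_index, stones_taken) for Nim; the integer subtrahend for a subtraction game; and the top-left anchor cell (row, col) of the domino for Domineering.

p1 X@[OO./XX./XO.]: (0,2)[OOX/XX./XO.]+1* (1,2)[OO./XXX/XO.]-1 (2,2)[OO./XX./XOX]-1
p2 O@[OOX/XX./XO.] terminal -1; root [OO./XX./XO.] d11

X's best at [OO./XX./XO.]: (0,2)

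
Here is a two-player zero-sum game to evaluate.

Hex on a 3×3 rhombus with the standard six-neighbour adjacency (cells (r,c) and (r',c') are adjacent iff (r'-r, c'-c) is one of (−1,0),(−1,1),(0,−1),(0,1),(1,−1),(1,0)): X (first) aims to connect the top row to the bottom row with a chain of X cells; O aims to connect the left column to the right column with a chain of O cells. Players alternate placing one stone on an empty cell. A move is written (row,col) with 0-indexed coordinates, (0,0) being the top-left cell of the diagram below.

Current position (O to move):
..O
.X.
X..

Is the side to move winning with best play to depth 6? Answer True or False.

ply 1, O at ..O/.X./X.. | (0,0)=-1→O.O/.X./X..; (0,1)=+1→.OO/.X./X..*; (1,0)=-1→..O/OX./X..; (1,2)=-1→..O/.XO/X..; (2,1)=-1→..O/.X./XO.; (2,2)=-1→..O/.X./X.O
ply 2, X at .OO/.X./X.. | (0,0)=-1→XOO/.X./X..*; (1,0)=-1→.OO/XX./X..; (1,2)=-1→.OO/.XX/X..; (2,1)=-1→.OO/.X./XX.; (2,2)=-1→.OO/.X./X.X
ply 3, O at XOO/.X./X.. | (1,0)=+1→XOO/OX./X..*; (1,2)=-1→XOO/.XO/X..; (2,1)=-1→XOO/.X./XO.; (2,2)=-1→XOO/.X./X.O
ply 4: XOO/OX./X.. is terminal -1 (X); from ..O/.X./X.. depth 6

O winning at [..O/.X./X..]: True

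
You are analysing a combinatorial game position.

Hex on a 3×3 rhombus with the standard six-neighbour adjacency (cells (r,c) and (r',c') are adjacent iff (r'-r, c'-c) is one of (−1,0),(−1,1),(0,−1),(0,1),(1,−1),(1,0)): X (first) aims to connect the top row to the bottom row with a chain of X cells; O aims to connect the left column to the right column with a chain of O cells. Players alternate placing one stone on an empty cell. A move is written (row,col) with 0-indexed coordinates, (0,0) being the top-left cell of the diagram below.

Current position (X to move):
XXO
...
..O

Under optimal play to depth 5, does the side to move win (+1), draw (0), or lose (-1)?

[XXO/.../..O] X move#1: (1,0):-1/XXO/X../..O, (1,1):+1/XXO/.X./..O*, (1,2):-1/XXO/..X/..O, (2,0):+1/XXO/.../X.O, (2,1):-1/XXO/.../.XO
[XXO/.X./..O] O move#2: (1,0):-1/XXO/OX./..O*, (1,2):-1/XXO/.XO/..O, (2,0):-1/XXO/.X./O.O, (2,1):-1/XXO/.X./.OO
[XXO/OX./..O] X move#3: (1,2):+1/XXO/OXX/..O*, (2,0):+1/XXO/OX./X.O, (2,1):+1/XXO/OX./.XO
[XXO/OXX/..O] O move#4: (2,0):-1/XXO/OXX/O.O*, (2,1):-1/XXO/OXX/.OO
[XXO/OXX/O.O] X move#5: (2,1):+1/XXO/OXX/OXO*
[XXO/OXX/OXO] end (terminal -1, O#6); searched XXO/.../..O to 5

value(XXO/.../..O, X) = +1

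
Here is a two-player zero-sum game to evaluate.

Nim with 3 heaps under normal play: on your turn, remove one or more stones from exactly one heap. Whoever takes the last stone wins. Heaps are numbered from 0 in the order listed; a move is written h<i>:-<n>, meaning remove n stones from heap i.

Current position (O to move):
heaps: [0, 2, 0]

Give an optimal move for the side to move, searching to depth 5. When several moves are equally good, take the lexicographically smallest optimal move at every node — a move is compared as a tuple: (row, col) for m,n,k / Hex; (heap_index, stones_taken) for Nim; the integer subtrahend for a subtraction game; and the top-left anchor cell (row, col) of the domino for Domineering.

O's best at [(0,2,0)]: h1:-2

[(0,2,0)] O move#1: h1:-1:-1/(0,1,0), h1:-2:+1/(0,0,0)*
[(0,0,0)] end (terminal -1, X#2); searched (0,2,0) to 5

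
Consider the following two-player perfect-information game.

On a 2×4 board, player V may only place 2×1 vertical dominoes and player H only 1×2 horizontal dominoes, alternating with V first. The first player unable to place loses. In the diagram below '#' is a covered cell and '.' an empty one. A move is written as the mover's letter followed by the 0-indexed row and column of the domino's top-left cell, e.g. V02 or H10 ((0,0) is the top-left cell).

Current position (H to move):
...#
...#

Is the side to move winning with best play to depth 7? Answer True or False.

H winning at [...#/...#]: True

ply 1, H at ...#/...# | H00=+1→##.#/...#*; H01=+1→.###/...#; H10=+1→...#/##.#; H11=+1→...#/.###
ply 2, V at ##.#/...# | V02=-1→####/..##*
ply 3, H at ####/..## | H10=+1→####/####*
ply 4: ####/#### is terminal -1 (V); from ...#/...# depth 7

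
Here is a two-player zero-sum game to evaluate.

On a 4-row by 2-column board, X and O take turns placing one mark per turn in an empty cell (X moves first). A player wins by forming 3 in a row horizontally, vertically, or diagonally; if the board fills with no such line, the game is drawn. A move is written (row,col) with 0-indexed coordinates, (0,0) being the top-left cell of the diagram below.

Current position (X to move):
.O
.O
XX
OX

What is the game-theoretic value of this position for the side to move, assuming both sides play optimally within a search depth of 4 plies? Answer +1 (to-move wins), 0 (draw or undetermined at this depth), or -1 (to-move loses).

p1 X@[.O/.O/XX/OX]: (0,0)[XO/.O/XX/OX]+0* (1,0)[.O/XO/XX/OX]+0
p2 O@[XO/.O/XX/OX]: (1,0)[XO/OO/XX/OX]+0*
p3 X@[XO/OO/XX/OX] terminal +0; root [.O/.O/XX/OX] d4

value(.O/.O/XX/OX, X) = 0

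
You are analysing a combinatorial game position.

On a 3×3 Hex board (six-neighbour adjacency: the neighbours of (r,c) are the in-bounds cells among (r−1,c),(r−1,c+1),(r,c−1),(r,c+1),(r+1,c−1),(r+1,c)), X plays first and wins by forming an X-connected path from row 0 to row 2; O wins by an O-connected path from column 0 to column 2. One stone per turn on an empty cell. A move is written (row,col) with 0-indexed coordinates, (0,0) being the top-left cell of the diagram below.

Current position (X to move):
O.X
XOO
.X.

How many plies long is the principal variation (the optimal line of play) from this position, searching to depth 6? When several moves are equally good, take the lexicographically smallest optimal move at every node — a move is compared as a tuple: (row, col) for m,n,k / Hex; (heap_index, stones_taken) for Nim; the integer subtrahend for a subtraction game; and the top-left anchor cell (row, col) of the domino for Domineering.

PV length from [O.X/XOO/.X.]: 2 plies

[O.X/XOO/.X.] X move#1: (0,1):-1/OXX/XOO/.X.*, (2,0):-1/O.X/XOO/XX., (2,2):-1/O.X/XOO/.XX
[OXX/XOO/.X.] O move#2: (2,0):+1/OXX/XOO/OX.*, (2,2):-1/OXX/XOO/.XO
[OXX/XOO/OX.] end (terminal -1, X#3); searched O.X/XOO/.X. to 6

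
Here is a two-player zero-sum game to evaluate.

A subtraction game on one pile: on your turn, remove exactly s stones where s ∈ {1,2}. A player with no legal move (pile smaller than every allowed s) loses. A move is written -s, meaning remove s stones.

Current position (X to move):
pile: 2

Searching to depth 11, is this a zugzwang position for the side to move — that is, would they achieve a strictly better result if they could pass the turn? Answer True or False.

p1 X@[2]: -1[1]-1 -2[0]+1*
p2 O@[0] terminal -1; root [2] d11
if X skipped the turn, O would face:
~ p1 O@[2]: -1[1]-1 -2[0]+1*
~ p2 X@[0] terminal -1; root [2] d11
compare (X): move=+1 vs pass=-1

zugzwang(2, X) = False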